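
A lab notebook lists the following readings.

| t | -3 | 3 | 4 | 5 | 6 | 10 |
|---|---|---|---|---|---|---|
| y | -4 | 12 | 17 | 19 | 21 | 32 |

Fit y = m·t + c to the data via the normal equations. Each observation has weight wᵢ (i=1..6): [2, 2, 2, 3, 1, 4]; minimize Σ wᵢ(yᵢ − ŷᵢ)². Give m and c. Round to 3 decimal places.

m = 2.768, c = 4.645

Sums needed: Σwᵢ·t·t = 579, Σwᵢ·t = 69, Σwᵢ·1 = 14.
For AᵀWy: Σwᵢ·t·y = 1923, Σwᵢ·y = 256.
Eliminating c: 14·(row 1) − 69·(row 2) gives 3345·m = 14·1923 − 69·256 = 9258, so m = 3086/1115.
Then c = (256 − 69·(3086/1115))/14 = 5179/1115.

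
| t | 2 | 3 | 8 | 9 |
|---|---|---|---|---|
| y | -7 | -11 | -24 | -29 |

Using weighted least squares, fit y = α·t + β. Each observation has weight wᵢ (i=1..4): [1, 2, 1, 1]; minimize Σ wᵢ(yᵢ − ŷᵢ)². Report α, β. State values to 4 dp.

Sums needed: Σwᵢ·t·t = 167, Σwᵢ·t = 25, Σwᵢ·1 = 5.
And Σwᵢ·t·y = -533, Σwᵢ·y = -82.
So AᵀWA·[α, β]ᵀ = AᵀWy: [[167, 25]; [25, 5]]·[α, β]ᵀ = [-533, -82]ᵀ.
Eliminating β: 5·(row 1) − 25·(row 2) gives 210·α = 5·(-533) − 25·(-82) = -615, so α = -41/14.
Then β = ((-82) − 25·(-41/14))/5 = -123/70.

α = -2.9286, β = -1.7571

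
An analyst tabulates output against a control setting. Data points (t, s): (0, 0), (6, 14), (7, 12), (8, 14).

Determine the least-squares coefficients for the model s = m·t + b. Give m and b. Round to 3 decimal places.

m = 1.806, b = 0.516

Normal-equation sums: Σt·t = 149, Σt = 21, Σ1 = 4.
Moment sums: Σt·s = 280, Σs = 40.
So AᵀA·[m, b]ᵀ = Aᵀs: [[149, 21]; [21, 4]]·[m, b]ᵀ = [280, 40]ᵀ.
det = 149·4 − 21² = 155.
m = (280·4 − 21·40)/155 = 56/31; b = (149·40 − 21·280)/155 = 16/31.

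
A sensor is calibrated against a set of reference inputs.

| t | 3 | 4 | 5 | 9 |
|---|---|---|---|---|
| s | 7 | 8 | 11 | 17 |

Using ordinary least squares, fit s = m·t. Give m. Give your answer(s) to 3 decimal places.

The normal system XᵀX·[m]ᵀ = Xᵀs is [[131]]·[m]ᵀ = [261]ᵀ.
Hence m = 261 / 131 ≈ 1.99237.

m = 1.992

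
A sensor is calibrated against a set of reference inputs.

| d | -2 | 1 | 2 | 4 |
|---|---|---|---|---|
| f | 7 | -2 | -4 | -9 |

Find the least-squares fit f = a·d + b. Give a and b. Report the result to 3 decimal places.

a = -2.667, b = 1.333

AᵀA·[a, b]ᵀ = Aᵀf reads: 25·a + 5·b = -60;  5·a + 4·b = -8.
(Σd·d = 25, Σd = 5, Σ1 = 4, Σd·f = -60, Σf = -8.)
det = 25·4 − 5² = 75.
a = ((-60)·4 − 5·(-8))/75 = -8/3; b = (25·(-8) − 5·(-60))/75 = 4/3.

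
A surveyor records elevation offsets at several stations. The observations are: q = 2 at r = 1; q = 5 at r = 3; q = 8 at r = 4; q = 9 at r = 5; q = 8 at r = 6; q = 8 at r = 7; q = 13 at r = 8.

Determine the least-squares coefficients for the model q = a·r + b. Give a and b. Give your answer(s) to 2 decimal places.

Normal-equation sums: Σr·r = 200, Σr = 34, Σ1 = 7.
For Mᵀq: Σr·q = 302, Σq = 53.
So MᵀM·[a, b]ᵀ = Mᵀq: [[200, 34]; [34, 7]]·[a, b]ᵀ = [302, 53]ᵀ.
Eliminating b: 7·(row 1) − 34·(row 2) gives 244·a = 7·302 − 34·53 = 312, so a = 78/61.
Then b = (53 − 34·(78/61))/7 = 83/61.

a = 1.28, b = 1.36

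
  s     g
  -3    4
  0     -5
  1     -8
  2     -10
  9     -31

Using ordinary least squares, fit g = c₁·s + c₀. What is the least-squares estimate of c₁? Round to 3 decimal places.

Forming MᵀM = [[95, 9]; [9, 5]] and Mᵀg = [-319, -50]ᵀ gives MᵀM·[c₁, c₀]ᵀ = Mᵀg.
Eliminating c₀: 5·(row 1) − 9·(row 2) gives 394·c₁ = 5·(-319) − 9·(-50) = -1145, so c₁ = -1145/394.
Then c₀ = ((-50) − 9·(-1145/394))/5 = -1879/394.

c₁ = -2.906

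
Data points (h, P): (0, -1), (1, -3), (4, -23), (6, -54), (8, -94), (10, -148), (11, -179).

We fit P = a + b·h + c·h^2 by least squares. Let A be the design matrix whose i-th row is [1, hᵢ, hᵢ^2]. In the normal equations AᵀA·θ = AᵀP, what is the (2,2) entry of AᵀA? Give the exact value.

Row 2 ↔ basis h, column 2 ↔ basis h, so (AᵀA)_{2,2} = Σᵢ (h)·(h) = (0)·(0) + (1)·(1) + (4)·(4) + (6)·(6) + (8)·(8) + (10)·(10) + (11)·(11) = 338.

338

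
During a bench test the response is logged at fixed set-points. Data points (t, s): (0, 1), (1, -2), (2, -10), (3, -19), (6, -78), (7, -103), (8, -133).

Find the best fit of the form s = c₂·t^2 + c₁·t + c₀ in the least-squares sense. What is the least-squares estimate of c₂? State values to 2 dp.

The normal equations are: 7891·c₂ + 1107·c₁ + 163·c₀ = -16580;  1107·c₂ + 163·c₁ + 27·c₀ = -2332;  163·c₂ + 27·c₁ + 7·c₀ = -344.
(Σt^2·t^2 = 7891, Σt^2·t = 1107, Σt^2 = 163, Σt·t = 163, Σt = 27, Σ1 = 7, Σt^2·s = -16580, Σt·s = -2332, Σs = -344.)
Solving the 3×3 system (Gaussian elimination) gives c₂ = -431/224, c₁ = -323/224, c₀ = 137/112.

c₂ = -1.92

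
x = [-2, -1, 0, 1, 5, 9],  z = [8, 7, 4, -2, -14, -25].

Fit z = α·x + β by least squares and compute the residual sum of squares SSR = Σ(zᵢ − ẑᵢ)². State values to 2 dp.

MᵀM·[α, β]ᵀ = Mᵀz reads: 112·α + 12·β = -320;  12·α + 6·β = -22.
(Σx·x = 112, Σx = 12, Σ1 = 6, Σx·z = -320, Σz = -22.)
det = 112·6 − 12² = 528.
α = ((-320)·6 − 12·(-22))/528 = -69/22; β = (112·(-22) − 12·(-320))/528 = 86/33.
Residuals: -29/33, 83/66, 46/33, -97/66, -61/66, 41/66; SSR = 254/33.

SSR = 7.70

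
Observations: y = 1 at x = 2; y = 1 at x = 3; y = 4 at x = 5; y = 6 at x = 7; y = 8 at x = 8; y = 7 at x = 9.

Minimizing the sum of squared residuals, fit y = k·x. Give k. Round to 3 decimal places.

Forming MᵀM = [[232]] and Mᵀy = [194]ᵀ gives MᵀM·[k]ᵀ = Mᵀy.
Hence k = 194 / 232 ≈ 0.836207.

k = 0.836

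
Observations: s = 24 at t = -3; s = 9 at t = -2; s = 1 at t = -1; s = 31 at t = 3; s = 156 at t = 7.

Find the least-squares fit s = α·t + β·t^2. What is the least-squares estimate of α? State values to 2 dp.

Normal-equation sums: Σt·t = 72, Σt·t^2 = 334, Σt^2·t^2 = 2580.
And Σt·s = 1094, Σt^2·s = 8176.
Normal equations: [[72, 334]; [334, 2580]]·[α, β]ᵀ = [1094, 8176]ᵀ.
Δ = 72·2580 − 334² = 74204.
α = (1094·2580 − 334·8176)/74204 = 22934/18551; β = (72·8176 − 334·1094)/74204 = 55819/18551.

α = 1.24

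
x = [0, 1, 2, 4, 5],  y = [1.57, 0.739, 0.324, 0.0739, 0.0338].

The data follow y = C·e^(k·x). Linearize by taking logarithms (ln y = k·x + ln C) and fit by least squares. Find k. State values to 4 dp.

Let Y = ln y. Fitting Y = k·x + ln C by least squares:
Σx = 12.0000, Σ(x)² = 46.0000, Σln y = -6.9707, Σx·ln y = -29.9131.
Normal system: [[46.0000, 12.0000]; [12.0000, 5]]·[k, ln C]ᵀ = [-29.9131, -6.9707]ᵀ.
Δ = 46.0000·5 − (12.0000)² = 86.0000; k = (-29.9131·5 − 12.0000·-6.9707)/86.0000 = -0.76648, ln C = (46.0000·-6.9707 − 12.0000·-29.9131)/86.0000 = 0.44539.

k = -0.7665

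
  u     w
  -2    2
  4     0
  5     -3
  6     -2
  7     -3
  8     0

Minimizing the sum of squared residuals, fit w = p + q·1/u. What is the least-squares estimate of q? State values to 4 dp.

q = -5.0486

Forming XᵀX = [[6, 323/840]; [323/840, 293749/705600]] and Xᵀw = [-6, -248/105]ᵀ gives XᵀX·[p, q]ᵀ = Xᵀw.
Eliminating q: (293749/705600)·(row 1) − (323/840)·(row 2) gives (331633/141120)·p = (293749/705600)·(-6) − (323/840)·(-248/105) = -560831/352800, so p = -1121662/1658165.
Then q = ((-248/105) − (323/840)·(-1121662/1658165))/(293749/705600) = -1674288/331633.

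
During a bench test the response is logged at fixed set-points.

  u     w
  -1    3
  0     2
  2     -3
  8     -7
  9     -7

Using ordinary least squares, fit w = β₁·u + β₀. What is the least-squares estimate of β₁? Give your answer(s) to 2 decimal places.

From the data, Σu·u = 150, Σu = 18, Σ1 = 5.
Right-hand side: Σu·w = -128, Σw = -12.
Δ = 150·5 − 18² = 426.
β₁ = ((-128)·5 − 18·(-12))/426 = -212/213; β₀ = (150·(-12) − 18·(-128))/426 = 84/71.

β₁ = -1.00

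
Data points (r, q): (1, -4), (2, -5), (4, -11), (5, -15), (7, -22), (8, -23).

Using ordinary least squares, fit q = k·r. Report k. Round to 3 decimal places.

k = -2.962

Setting ∂/∂k … = 0 gives: 159·k = -471.
(Σr·r = 159, Σr·q = -471.)
k = (-471)/159 = -2.96226.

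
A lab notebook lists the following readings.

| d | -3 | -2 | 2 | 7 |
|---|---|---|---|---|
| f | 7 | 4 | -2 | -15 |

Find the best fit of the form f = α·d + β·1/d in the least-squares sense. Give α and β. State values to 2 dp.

α = -2.23, β = 2.28

From the data, Σd·d = 66, Σd·1/d = 4, Σ1/d·1/d = 557/882.
And Σd·f = -138, Σ1/d·f = -157/21.
Normal equations: [[66, 4]; [4, 557/882]]·[α, β]ᵀ = [-138, -157/21]ᵀ.
Determinant 66·(557/882) − 4² = 3775/147.
α = ((-138)·(557/882) − 4·(-157/21))/(3775/147) = -1683/755; β = (66·(-157/21) − 4·(-138))/(3775/147) = 1722/755.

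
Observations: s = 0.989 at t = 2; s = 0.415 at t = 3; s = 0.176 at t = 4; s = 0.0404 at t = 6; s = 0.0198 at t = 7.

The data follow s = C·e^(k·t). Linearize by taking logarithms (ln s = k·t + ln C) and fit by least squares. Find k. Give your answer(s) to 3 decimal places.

Let Y = ln s. Fitting Y = k·t + ln C by least squares:
Sums: Σt = 22.0000, Σ(t)² = 114.0000, Σln s = -9.7588, Σt·ln s = -56.3177.
Normal system: [[114.0000, 22.0000]; [22.0000, 5]]·[k, ln C]ᵀ = [-56.3177, -9.7588]ᵀ.
Δ = 114.0000·5 − (22.0000)² = 86.0000; k = (-56.3177·5 − 22.0000·-9.7588)/86.0000 = -0.77785, ln C = (114.0000·-9.7588 − 22.0000·-56.3177)/86.0000 = 1.47076.

k = -0.778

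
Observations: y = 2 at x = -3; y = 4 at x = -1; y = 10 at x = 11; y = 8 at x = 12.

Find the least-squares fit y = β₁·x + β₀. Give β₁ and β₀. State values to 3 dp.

β₁ = 0.444, β₀ = 3.892

Setting ∂/∂β₁ … = 0 gives: 275·β₁ + 19·β₀ = 196;  19·β₁ + 4·β₀ = 24.
Δ = 275·4 − 19² = 739.
β₁ = (196·4 − 19·24)/739 = 328/739; β₀ = (275·24 − 19·196)/739 = 2876/739.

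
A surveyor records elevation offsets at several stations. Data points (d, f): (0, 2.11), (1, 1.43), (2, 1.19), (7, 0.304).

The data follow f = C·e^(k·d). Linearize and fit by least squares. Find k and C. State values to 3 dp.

Taking logs, ln f = k·d + ln C, so regress ln f on d.
Σd = 10.0000, Σ(d)² = 54.0000, Σln f = 0.0876, Σd·ln f = -7.6295.
Equations: 54.0000·k + 10.0000·ln C = -7.6295;  10.0000·k + 4·ln C = 0.0876.
Solving (det = 116.0000): k = -0.27064, ln C = 0.69849, so C = exp(0.69849) = 2.01071.

k = -0.271, C = 2.011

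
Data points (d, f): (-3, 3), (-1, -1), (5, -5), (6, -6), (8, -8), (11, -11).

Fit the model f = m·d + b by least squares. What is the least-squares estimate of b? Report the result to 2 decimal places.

b = -0.66

AᵀA·[m, b]ᵀ = Aᵀf reads: 256·m + 26·b = -254;  26·m + 6·b = -28.
(Σd·d = 256, Σd = 26, Σ1 = 6, Σd·f = -254, Σf = -28.)
det = 256·6 − 26² = 860.
m = ((-254)·6 − 26·(-28))/860 = -199/215; b = (256·(-28) − 26·(-254))/860 = -141/215.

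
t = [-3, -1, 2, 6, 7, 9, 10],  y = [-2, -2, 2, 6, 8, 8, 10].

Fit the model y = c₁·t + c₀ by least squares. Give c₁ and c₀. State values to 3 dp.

c₁ = 0.974, c₀ = 0.113

With design matrix X, XᵀX = [[280, 30]; [30, 7]] and Xᵀy = [276, 30]ᵀ.
Δ = 280·7 − 30² = 1060.
c₁ = (276·7 − 30·30)/1060 = 258/265; c₀ = (280·30 − 30·276)/1060 = 6/53.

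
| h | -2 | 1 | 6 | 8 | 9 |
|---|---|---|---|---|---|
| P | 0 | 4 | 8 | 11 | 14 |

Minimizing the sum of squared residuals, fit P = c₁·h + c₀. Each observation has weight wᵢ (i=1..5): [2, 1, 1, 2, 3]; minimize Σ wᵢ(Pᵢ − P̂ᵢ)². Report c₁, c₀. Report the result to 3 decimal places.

c₁ = 1.203, c₀ = 2.297

Sums needed: Σwᵢ·h·h = 416, Σwᵢ·h = 46, Σwᵢ·1 = 9.
For XᵀWP: Σwᵢ·h·P = 606, Σwᵢ·P = 76.
XᵀWX·[c₁, c₀]ᵀ = XᵀWP becomes [[416, 46]; [46, 9]]·[c₁, c₀]ᵀ = [606, 76]ᵀ.
Δ = 416·9 − 46² = 1628.
c₁ = (606·9 − 46·76)/1628 = 89/74; c₀ = (416·76 − 46·606)/1628 = 85/37.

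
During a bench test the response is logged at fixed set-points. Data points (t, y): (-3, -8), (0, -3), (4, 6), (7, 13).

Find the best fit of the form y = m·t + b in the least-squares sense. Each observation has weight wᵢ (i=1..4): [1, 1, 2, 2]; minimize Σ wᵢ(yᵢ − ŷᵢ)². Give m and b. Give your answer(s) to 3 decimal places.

Normal-equation sums: Σwᵢ·t·t = 139, Σwᵢ·t = 19, Σwᵢ·1 = 6.
And Σwᵢ·t·y = 254, Σwᵢ·y = 27.
Δ = 139·6 − 19² = 473.
m = (254·6 − 19·27)/473 = 1011/473; b = (139·27 − 19·254)/473 = -1073/473.

m = 2.137, b = -2.268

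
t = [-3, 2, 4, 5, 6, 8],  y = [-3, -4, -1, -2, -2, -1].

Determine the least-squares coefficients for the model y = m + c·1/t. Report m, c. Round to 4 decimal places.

From the data, Σ1 = 6, Σ1/t = 109/120, Σ1/t·1/t = 7301/14400.
For Mᵀy: Σy = -13, Σ1/t·y = -253/120.
So MᵀM·[m, c]ᵀ = Mᵀy: [[6, 109/120]; [109/120, 7301/14400]]·[m, c]ᵀ = [-13, -253/120]ᵀ.
Eliminating c: (7301/14400)·(row 1) − (109/120)·(row 2) gives (1277/576)·m = (7301/14400)·(-13) − (109/120)·(-253/120) = -8417/1800, so m = -67336/31925.
Then c = ((-253/120) − (109/120)·(-67336/31925))/(7301/14400) = -2424/6385.

m = -2.1092, c = -0.3796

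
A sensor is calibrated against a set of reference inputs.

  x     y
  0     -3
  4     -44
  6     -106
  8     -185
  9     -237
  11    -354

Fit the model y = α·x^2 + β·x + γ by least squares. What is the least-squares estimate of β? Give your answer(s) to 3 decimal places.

Forming MᵀM = [[26850, 2852, 318]; [2852, 318, 38]; [318, 38, 6]] and Mᵀy = [-78391, -8319, -929]ᵀ gives MᵀM·[α, β, γ]ᵀ = Mᵀy.
Inverting the 3×3 Gram matrix, [α, β, γ]ᵀ = [-32065/10617, 4373/3539, -55015/21234]ᵀ.

β = 1.236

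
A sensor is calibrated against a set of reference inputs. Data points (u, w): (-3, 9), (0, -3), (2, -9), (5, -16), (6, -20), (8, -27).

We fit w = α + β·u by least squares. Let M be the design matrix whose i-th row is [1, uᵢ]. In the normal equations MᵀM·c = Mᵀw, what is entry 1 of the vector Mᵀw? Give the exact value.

-66

Entry 1 ↔ basis 1, so (Mᵀw)_{1} = Σᵢ wᵢ = (1)·(9) + (1)·(-3) + (1)·(-9) + (1)·(-16) + (1)·(-20) + (1)·(-27) = -66.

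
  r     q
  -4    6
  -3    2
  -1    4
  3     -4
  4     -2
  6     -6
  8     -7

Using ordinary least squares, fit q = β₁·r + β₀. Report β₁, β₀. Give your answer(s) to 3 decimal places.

With design matrix X, XᵀX = [[151, 13]; [13, 7]] and Xᵀq = [-146, -7]ᵀ.
Eliminating β₀: 7·(row 1) − 13·(row 2) gives 888·β₁ = 7·(-146) − 13·(-7) = -931, so β₁ = -931/888.
Then β₀ = ((-7) − 13·(-931/888))/7 = 841/888.

β₁ = -1.048, β₀ = 0.947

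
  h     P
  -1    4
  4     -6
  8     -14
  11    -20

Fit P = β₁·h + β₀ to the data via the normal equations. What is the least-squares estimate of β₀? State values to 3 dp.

Normal-equation sums: Σh·h = 202, Σh = 22, Σ1 = 4.
Moment sums: Σh·P = -360, ΣP = -36.
Normal equations: [[202, 22]; [22, 4]]·[β₁, β₀]ᵀ = [-360, -36]ᵀ.
Δ = 202·4 − 22² = 324.
β₁ = ((-360)·4 − 22·(-36))/324 = -2; β₀ = (202·(-36) − 22·(-360))/324 = 2.

β₀ = 2.000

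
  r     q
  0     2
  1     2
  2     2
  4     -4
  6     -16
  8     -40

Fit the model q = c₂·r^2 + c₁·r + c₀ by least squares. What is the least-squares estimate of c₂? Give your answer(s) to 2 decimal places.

c₂ = -0.97

The normal equations are: 5665·c₂ + 801·c₁ + 121·c₀ = -3190;  801·c₂ + 121·c₁ + 21·c₀ = -426;  121·c₂ + 21·c₁ + 6·c₀ = -54.
Row-reducing yields c₂ = -3099/3202, c₁ = 43263/16010, c₀ = 8486/8005.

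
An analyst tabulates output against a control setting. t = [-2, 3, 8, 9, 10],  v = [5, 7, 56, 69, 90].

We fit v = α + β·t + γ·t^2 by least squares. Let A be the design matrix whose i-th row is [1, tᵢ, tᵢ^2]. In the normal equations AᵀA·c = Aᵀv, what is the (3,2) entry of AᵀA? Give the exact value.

2260

Row 3 ↔ basis t^2, column 2 ↔ basis t, so (AᵀA)_{3,2} = Σᵢ (t^2)·(t) = (4)·(-2) + (9)·(3) + (64)·(8) + (81)·(9) + (100)·(10) = 2260.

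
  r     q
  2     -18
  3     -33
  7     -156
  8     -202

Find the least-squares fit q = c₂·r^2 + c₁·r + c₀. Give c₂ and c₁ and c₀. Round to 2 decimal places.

Normal-equation sums: Σr^2·r^2 = 6594, Σr^2·r = 890, Σr^2 = 126, Σr·r = 126, Σr = 20, Σ1 = 4.
Moment sums: Σr^2·q = -20941, Σr·q = -2843, Σq = -409.
Normal equations: [[6594, 890, 126]; [890, 126, 20]; [126, 20, 4]]·[c₂, c₁, c₀]ᵀ = [-20941, -2843, -409]ᵀ.
Row-reducing yields c₂ = -31/10, c₁ = 4/13, c₀ = -399/65.

c₂ = -3.10, c₁ = 0.31, c₀ = -6.14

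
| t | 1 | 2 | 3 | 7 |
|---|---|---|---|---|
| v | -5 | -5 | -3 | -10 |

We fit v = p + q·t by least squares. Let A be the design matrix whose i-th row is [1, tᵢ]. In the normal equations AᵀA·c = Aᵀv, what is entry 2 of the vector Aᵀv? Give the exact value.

-94

Entry 2 ↔ basis t, so (Aᵀv)_{2} = Σᵢ (t)·vᵢ = (1)·(-5) + (2)·(-5) + (3)·(-3) + (7)·(-10) = -94.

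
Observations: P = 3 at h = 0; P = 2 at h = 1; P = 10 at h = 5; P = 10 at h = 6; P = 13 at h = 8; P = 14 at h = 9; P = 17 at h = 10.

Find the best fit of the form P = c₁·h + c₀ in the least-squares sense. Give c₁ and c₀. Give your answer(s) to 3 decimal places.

Entries of MᵀM: Σh·h = 307, Σh = 39, Σ1 = 7.
Moment sums: Σh·P = 512, ΣP = 69.
MᵀM·[c₁, c₀]ᵀ = MᵀP becomes [[307, 39]; [39, 7]]·[c₁, c₀]ᵀ = [512, 69]ᵀ.
Eliminating c₀: 7·(row 1) − 39·(row 2) gives 628·c₁ = 7·512 − 39·69 = 893, so c₁ = 893/628.
Then c₀ = (69 − 39·(893/628))/7 = 1215/628.

c₁ = 1.422, c₀ = 1.935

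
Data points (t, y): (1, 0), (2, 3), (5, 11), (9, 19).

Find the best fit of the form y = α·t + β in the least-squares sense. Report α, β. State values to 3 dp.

Forming MᵀM = [[111, 17]; [17, 4]] and Mᵀy = [232, 33]ᵀ gives MᵀM·[α, β]ᵀ = Mᵀy.
det = 111·4 − 17² = 155.
α = (232·4 − 17·33)/155 = 367/155; β = (111·33 − 17·232)/155 = -281/155.

α = 2.368, β = -1.813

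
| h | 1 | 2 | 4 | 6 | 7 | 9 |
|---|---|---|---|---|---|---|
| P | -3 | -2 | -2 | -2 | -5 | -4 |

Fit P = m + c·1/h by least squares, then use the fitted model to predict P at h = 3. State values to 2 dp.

P̂ = -3.03

Forming AᵀA = [[6, 547/252]; [547/252, 87193/63504]] and AᵀP = [-18, -755/126]ᵀ gives AᵀA·[m, c]ᵀ = AᵀP.
Determinant 6·(87193/63504) − (547/252)² = 223949/63504.
m = ((-18)·(87193/63504) − (547/252)·(-755/126))/(223949/63504) = -743504/223949; c = (6·(-755/126) − (547/252)·(-18))/(223949/63504) = 198072/223949.
At h = 3: P̂ = (-743504/223949)·(1) + (198072/223949)·(1/3) = -677480/223949.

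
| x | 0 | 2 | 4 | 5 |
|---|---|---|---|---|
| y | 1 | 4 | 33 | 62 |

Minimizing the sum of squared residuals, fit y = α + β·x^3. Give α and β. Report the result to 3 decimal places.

α = 0.729, β = 0.493

The normal system AᵀA·[α, β]ᵀ = Aᵀy is [[4, 197]; [197, 19785]]·[α, β]ᵀ = [100, 9894]ᵀ.
Eliminating β: 19785·(row 1) − 197·(row 2) gives 40331·α = 19785·100 − 197·9894 = 29382, so α = 29382/40331.
Then β = (9894 − 197·(29382/40331))/19785 = 19876/40331.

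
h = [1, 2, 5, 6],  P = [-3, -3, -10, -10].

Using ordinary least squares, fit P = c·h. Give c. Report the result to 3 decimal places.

Sums needed: Σh·h = 66.
Right-hand side: Σh·P = -119.
Hence c = -119 / 66 ≈ -1.80303.

c = -1.803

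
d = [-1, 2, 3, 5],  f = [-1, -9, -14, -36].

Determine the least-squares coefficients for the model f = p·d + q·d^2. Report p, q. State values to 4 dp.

Normal-equation sums: Σd·d = 39, Σd·d^2 = 159, Σd^2·d^2 = 723.
Right-hand side: Σd·f = -239, Σd^2·f = -1063.
det = 39·723 − 159² = 2916.
p = ((-239)·723 − 159·(-1063))/2916 = -35/27; q = (39·(-1063) − 159·(-239))/2916 = -32/27.

p = -1.2963, q = -1.1852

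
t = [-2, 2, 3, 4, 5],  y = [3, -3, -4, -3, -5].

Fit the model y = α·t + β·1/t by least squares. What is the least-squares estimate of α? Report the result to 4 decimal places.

α = -0.8001

Setting ∂/∂α … = 0 gives: 58·α + 5·β = -61;  5·α + (2569/3600)·β = -73/12.
Δ = 58·(2569/3600) − 5² = 29501/1800.
α = ((-61)·(2569/3600) − 5·(-73/12))/(29501/1800) = -47209/59002; β = (58·(-73/12) − 5·(-61))/(29501/1800) = -86100/29501.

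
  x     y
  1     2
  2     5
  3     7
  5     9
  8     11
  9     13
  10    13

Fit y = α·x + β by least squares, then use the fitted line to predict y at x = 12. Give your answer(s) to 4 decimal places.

With design matrix M, MᵀM = [[284, 38]; [38, 7]] and Mᵀy = [413, 60]ᵀ.
det = 284·7 − 38² = 544.
α = (413·7 − 38·60)/544 = 611/544; β = (284·60 − 38·413)/544 = 673/272.
At x = 12: ŷ = (611/544)·(12) + (673/272)·(1) = 4339/272.

ŷ = 15.9522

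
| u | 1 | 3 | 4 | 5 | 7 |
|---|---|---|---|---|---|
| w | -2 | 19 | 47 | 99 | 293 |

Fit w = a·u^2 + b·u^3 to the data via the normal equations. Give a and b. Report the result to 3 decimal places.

From the data, Σu^2·u^2 = 3364, Σu^2·u^3 = 21200, Σu^3·u^3 = 138100.
For Mᵀw: Σu^2·w = 17753, Σu^3·w = 116393.
Eliminating b: 138100·(row 1) − 21200·(row 2) gives 15128400·a = 138100·17753 − 21200·116393 = -15842300, so a = -158423/151284.
Then b = (116393 − 21200·(-158423/151284))/138100 = 3795613/3782100.

a = -1.047, b = 1.004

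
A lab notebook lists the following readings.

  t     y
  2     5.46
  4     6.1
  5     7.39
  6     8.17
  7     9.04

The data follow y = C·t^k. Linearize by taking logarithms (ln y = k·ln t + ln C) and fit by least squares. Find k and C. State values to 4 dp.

Taking logs, ln y = k·ln t + ln C, so regress ln y on ln t.
XᵀX = [[11.9895, 7.4265]; [7.4265, 5]], rhs = [14.9502, 9.8080]ᵀ  (here Σln t = 7.4265, Σ(ln t)² = 11.9895, Σln y = 9.8080, Σln t·ln y = 14.9502).
Slope k = (n·Σln t·ln y − Σln t·Σln y)/(n·Σ(ln t)² − (Σln t)²) = (5·14.9502 − 7.4265·9.8080)/4.7940 = 0.39877; ln C = (Σln y − k·Σln t)/n = 1.36930, so C = exp(1.36930) = 3.93260.

k = 0.3988, C = 3.9326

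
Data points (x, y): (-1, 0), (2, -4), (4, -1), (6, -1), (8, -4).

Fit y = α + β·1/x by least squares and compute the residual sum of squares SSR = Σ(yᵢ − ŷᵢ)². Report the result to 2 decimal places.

SSR = 8.08

From the data, Σ1 = 5, Σ1/x = 1/24, Σ1/x·1/x = 781/576.
And Σy = -10, Σ1/x·y = -35/12.
Determinant 5·(781/576) − (1/24)² = 61/9.
α = ((-10)·(781/576) − (1/24)·(-35/12))/(61/9) = -1935/976; β = (5·(-35/12) − (1/24)·(-10))/(61/9) = -255/122.
Residuals: -105/976, -949/976, 1469/976, 1299/976, -857/488; SSR = 1971/244.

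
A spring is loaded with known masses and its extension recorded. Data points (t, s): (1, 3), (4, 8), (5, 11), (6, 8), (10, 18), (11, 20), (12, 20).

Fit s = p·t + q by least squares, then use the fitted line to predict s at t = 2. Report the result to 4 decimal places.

ŝ = 4.4714

From the data, Σt·t = 443, Σt = 49, Σ1 = 7.
Moment sums: Σt·s = 778, Σs = 88.
Eliminating q: 7·(row 1) − 49·(row 2) gives 700·p = 7·778 − 49·88 = 1134, so p = 81/50.
Then q = (88 − 49·(81/50))/7 = 431/350.
At t = 2: ŝ = (81/50)·(2) + (431/350)·(1) = 313/70.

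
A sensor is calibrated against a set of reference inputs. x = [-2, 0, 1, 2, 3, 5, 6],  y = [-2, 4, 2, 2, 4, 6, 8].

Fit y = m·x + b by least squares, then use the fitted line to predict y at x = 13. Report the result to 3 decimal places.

With design matrix M, MᵀM = [[79, 15]; [15, 7]] and Mᵀy = [100, 24]ᵀ.
Eliminating b: 7·(row 1) − 15·(row 2) gives 328·m = 7·100 − 15·24 = 340, so m = 85/82.
Then b = (24 − 15·(85/82))/7 = 99/82.
At x = 13: ŷ = (85/82)·(13) + (99/82)·(1) = 602/41.

ŷ = 14.683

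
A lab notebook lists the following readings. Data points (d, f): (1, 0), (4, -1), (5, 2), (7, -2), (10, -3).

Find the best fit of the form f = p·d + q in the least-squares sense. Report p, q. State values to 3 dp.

p = -0.363, q = 1.159

Compute the Gram sums: Σd·d = 191, Σd = 27, Σ1 = 5.
Moment sums: Σd·f = -38, Σf = -4.
Normal equations: [[191, 27]; [27, 5]]·[p, q]ᵀ = [-38, -4]ᵀ.
Eliminating q: 5·(row 1) − 27·(row 2) gives 226·p = 5·(-38) − 27·(-4) = -82, so p = -41/113.
Then q = ((-4) − 27·(-41/113))/5 = 131/113.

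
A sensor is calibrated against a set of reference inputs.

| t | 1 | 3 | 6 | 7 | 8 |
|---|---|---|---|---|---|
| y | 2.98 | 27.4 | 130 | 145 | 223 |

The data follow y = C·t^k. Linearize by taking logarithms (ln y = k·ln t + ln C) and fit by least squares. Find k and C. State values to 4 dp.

k = 2.0599, C = 2.9497

Linearized form: ln y = k·ln t + ln C. From the 5 transformed points,
Σln t = 6.9157, Σ(ln t)² = 12.5280, Σln y = 19.6539, Σln t·ln y = 33.2866.
Equations: 12.5280·k + 6.9157·ln C = 33.2866;  6.9157·k + 5·ln C = 19.6539.
Solving (det = 14.8127): k = 2.05986, ln C = 1.08170, so C = exp(1.08170) = 2.94968.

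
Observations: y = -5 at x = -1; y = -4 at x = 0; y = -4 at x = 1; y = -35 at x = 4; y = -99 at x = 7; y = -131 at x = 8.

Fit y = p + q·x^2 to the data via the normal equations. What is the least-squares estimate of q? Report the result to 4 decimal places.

Normal-equation sums: Σ1 = 6, Σx^2 = 131, Σx^2·x^2 = 6755.
And Σy = -278, Σx^2·y = -13804.
So AᵀA·[p, q]ᵀ = Aᵀy: [[6, 131]; [131, 6755]]·[p, q]ᵀ = [-278, -13804]ᵀ.
Determinant 6·6755 − 131² = 23369.
p = ((-278)·6755 − 131·(-13804))/23369 = -69566/23369; q = (6·(-13804) − 131·(-278))/23369 = -46406/23369.

q = -1.9858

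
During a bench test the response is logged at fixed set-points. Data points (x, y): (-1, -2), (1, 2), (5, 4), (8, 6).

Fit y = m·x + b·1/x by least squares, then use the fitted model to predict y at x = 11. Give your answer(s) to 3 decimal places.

Entries of AᵀA: Σx·x = 91, Σx·1/x = 4, Σ1/x·1/x = 3289/1600.
For Aᵀy: Σx·y = 72, Σ1/x·y = 111/20.
So AᵀA·[m, b]ᵀ = Aᵀy: [[91, 4]; [4, 3289/1600]]·[m, b]ᵀ = [72, 111/20]ᵀ.
Eliminating b: (3289/1600)·(row 1) − 4·(row 2) gives (273699/1600)·m = (3289/1600)·72 − 4·(111/20) = 25161/200, so m = 67096/91233.
Then b = ((111/20) − 4·(67096/91233))/(3289/1600) = 115760/91233.
At x = 11: ŷ = (67096/91233)·(11) + (115760/91233)·(1/11) = 2744792/334521.

ŷ = 8.205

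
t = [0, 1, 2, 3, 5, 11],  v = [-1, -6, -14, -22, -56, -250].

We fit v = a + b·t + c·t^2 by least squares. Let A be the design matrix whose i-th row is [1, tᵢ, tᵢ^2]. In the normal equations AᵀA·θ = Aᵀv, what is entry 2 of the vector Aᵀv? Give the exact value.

Entry 2 ↔ basis t, so (Aᵀv)_{2} = Σᵢ (t)·vᵢ = (0)·(-1) + (1)·(-6) + (2)·(-14) + (3)·(-22) + (5)·(-56) + (11)·(-250) = -3130.

-3130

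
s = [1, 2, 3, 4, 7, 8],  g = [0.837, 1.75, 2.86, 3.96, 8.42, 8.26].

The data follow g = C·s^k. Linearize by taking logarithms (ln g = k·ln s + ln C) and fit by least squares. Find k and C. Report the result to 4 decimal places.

Taking logs, ln g = k·ln s + ln C, so regress ln g on ln s.
Σln s = 7.2034, Σ(ln s)² = 11.7199, Σln g = 7.0508, Σln s·ln g = 11.9868.
Equations: 11.7199·k + 7.2034·ln C = 11.9868;  7.2034·k + 6·ln C = 7.0508.
Solving (det = 18.4301): k = 1.14655, ln C = -0.20138, so C = exp(-0.20138) = 0.81760.

k = 1.1465, C = 0.8176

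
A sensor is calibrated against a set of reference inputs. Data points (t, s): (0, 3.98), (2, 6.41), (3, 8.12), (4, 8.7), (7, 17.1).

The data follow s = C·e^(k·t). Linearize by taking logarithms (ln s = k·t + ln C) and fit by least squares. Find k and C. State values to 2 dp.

Taking logs, ln s = k·t + ln C, so regress ln s on t.
Σt = 16.0000, Σ(t)² = 78.0000, Σln s = 10.3359, Σt·ln s = 38.5256.
Equations: 78.0000·k + 16.0000·ln C = 38.5256;  16.0000·k + 5·ln C = 10.3359.
Slope k = (n·Σt·ln s − Σt·Σln s)/(n·Σ(t)² − (Σt)²) = (5·38.5256 − 16.0000·10.3359)/134.0000 = 0.20339; ln C = (Σln s − k·Σt)/n = 1.41634, so C = exp(1.41634) = 4.12200.

k = 0.20, C = 4.12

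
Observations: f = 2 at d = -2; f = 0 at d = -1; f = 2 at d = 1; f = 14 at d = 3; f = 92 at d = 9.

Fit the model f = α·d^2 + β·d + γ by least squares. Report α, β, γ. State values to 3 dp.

α = 0.982, β = 1.346, γ = 0.463

Forming AᵀA = [[6660, 748, 96]; [748, 96, 10]; [96, 10, 5]] and Aᵀf = [7588, 868, 110]ᵀ gives AᵀA·[α, β, γ]ᵀ = Aᵀf.
Row-reducing yields α = 2495/2542, β = 3421/2542, γ = 19/41.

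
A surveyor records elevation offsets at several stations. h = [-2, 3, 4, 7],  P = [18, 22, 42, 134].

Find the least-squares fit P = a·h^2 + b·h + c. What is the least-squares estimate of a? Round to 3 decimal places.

a = 2.998

Sums needed: Σh^2·h^2 = 2754, Σh^2·h = 426, Σh^2 = 78, Σh·h = 78, Σh = 12, Σ1 = 4.
Right-hand side: Σh^2·P = 7508, Σh·P = 1136, ΣP = 216.
So XᵀX·[a, b, c]ᵀ = XᵀP: [[2754, 426, 78]; [426, 78, 12]; [78, 12, 4]]·[a, b, c]ᵀ = [7508, 1136, 216]ᵀ.
Solving the 3×3 system (Gaussian elimination) gives a = 7456/2487, b = -5188/2487, c = 1490/829.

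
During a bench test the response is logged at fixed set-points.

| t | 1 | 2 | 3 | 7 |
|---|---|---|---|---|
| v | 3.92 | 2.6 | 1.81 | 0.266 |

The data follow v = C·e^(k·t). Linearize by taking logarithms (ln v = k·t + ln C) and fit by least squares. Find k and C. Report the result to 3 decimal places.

Linearized form: ln v = k·t + ln C. From the 4 transformed points,
AᵀA = [[63.0000, 13.0000]; [13.0000, 4]], rhs = [-4.2127, 1.5907]ᵀ  (here Σt = 13.0000, Σ(t)² = 63.0000, Σln v = 1.5907, Σt·ln v = -4.2127).
Slope k = (n·Σt·ln v − Σt·Σln v)/(n·Σ(t)² − (Σt)²) = (4·-4.2127 − 13.0000·1.5907)/83.0000 = -0.45216; ln C = (Σln v − k·Σt)/n = 1.86720, so C = exp(1.86720) = 6.47015.

k = -0.452, C = 6.470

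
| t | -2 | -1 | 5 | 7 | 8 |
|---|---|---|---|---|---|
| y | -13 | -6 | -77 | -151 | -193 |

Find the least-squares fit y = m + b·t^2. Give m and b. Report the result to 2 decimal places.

m = -2.18, b = -3.00

Sums needed: Σ1 = 5, Σt^2 = 143, Σt^2·t^2 = 7139.
And Σy = -440, Σt^2·y = -21734.
Normal equations: [[5, 143]; [143, 7139]]·[m, b]ᵀ = [-440, -21734]ᵀ.
Determinant 5·7139 − 143² = 15246.
m = ((-440)·7139 − 143·(-21734))/15246 = -503/231; b = (5·(-21734) − 143·(-440))/15246 = -7625/2541.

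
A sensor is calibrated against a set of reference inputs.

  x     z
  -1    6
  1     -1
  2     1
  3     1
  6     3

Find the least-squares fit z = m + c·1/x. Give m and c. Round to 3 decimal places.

Compute the Gram sums: Σ1 = 5, Σ1/x = 1, Σ1/x·1/x = 43/18.
And Σz = 10, Σ1/x·z = -17/3.
Δ = 5·(43/18) − 1² = 197/18.
m = (10·(43/18) − 1·(-17/3))/(197/18) = 532/197; c = (5·(-17/3) − 1·10)/(197/18) = -690/197.

m = 2.701, c = -3.503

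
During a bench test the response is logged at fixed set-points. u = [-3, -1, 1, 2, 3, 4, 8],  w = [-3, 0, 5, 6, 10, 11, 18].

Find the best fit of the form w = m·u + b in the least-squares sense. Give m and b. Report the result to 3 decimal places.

m = 1.974, b = 2.767

From the data, Σu·u = 104, Σu = 14, Σ1 = 7.
And Σu·w = 244, Σw = 47.
det = 104·7 − 14² = 532.
m = (244·7 − 14·47)/532 = 75/38; b = (104·47 − 14·244)/532 = 368/133.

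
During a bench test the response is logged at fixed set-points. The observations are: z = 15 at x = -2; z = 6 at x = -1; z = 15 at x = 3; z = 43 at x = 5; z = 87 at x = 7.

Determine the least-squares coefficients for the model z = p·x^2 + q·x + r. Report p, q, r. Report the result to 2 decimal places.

From the data, Σx^2·x^2 = 3124, Σx^2·x = 486, Σx^2 = 88, Σx·x = 88, Σx = 12, Σ1 = 5.
Moment sums: Σx^2·z = 5539, Σx·z = 833, Σz = 166.
So MᵀM·[p, q, r]ᵀ = Mᵀz: [[3124, 486, 88]; [486, 88, 12]; [88, 12, 5]]·[p, q, r]ᵀ = [5539, 833, 166]ᵀ.
Inverting the 3×3 Gram matrix, [p, q, r]ᵀ = [88805/44342, -86699/44342, 58632/22171]ᵀ.

p = 2.00, q = -1.96, r = 2.64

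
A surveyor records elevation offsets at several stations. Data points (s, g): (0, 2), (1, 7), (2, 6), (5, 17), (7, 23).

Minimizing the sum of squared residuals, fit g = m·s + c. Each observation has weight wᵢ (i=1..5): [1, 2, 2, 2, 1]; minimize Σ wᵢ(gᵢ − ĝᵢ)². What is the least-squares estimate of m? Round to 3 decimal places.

Entries of AᵀWA: Σwᵢ·s·s = 109, Σwᵢ·s = 23, Σwᵢ·1 = 8.
And Σwᵢ·s·g = 369, Σwᵢ·g = 85.
Normal equations: [[109, 23]; [23, 8]]·[m, c]ᵀ = [369, 85]ᵀ.
Eliminating c: 8·(row 1) − 23·(row 2) gives 343·m = 8·369 − 23·85 = 997, so m = 997/343.
Then c = (85 − 23·(997/343))/8 = 778/343.

m = 2.907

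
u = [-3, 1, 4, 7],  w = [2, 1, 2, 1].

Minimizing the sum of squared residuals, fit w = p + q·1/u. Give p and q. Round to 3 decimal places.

The normal system MᵀM·[p, q]ᵀ = Mᵀw is [[4, 89/84]; [89/84, 8425/7056]]·[p, q]ᵀ = [6, 41/42]ᵀ.
det = 4·(8425/7056) − (89/84)² = 8593/2352.
p = (6·(8425/7056) − (89/84)·(41/42))/(8593/2352) = 43252/25779; q = (4·(41/42) − (89/84)·6)/(8593/2352) = -5768/8593.

p = 1.678, q = -0.671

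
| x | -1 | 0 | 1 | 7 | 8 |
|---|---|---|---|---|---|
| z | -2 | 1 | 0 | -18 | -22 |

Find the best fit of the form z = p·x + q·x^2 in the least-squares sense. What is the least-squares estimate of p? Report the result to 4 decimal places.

p = 0.6088

MᵀM·[p, q]ᵀ = Mᵀz reads: 115·p + 855·q = -300;  855·p + 6499·q = -2292.
(Σx·x = 115, Σx·x^2 = 855, Σx^2·x^2 = 6499, Σx·z = -300, Σx^2·z = -2292.)
det = 115·6499 − 855² = 16360.
p = ((-300)·6499 − 855·(-2292))/16360 = 249/409; q = (115·(-2292) − 855·(-300))/16360 = -177/409.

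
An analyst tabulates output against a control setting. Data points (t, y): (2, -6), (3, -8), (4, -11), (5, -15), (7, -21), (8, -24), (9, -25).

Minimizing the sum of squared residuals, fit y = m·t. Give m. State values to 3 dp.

Compute the Gram sums: Σt·t = 248.
And Σt·y = -719.
Hence m = -719 / 248 ≈ -2.89919.

m = -2.899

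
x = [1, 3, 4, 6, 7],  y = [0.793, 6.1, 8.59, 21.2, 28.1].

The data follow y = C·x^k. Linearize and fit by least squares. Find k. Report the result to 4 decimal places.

k = 1.8226

With ln yᵢ as the transformed response and ln xᵢ as the regressor:
XᵀX = [[10.1257, 6.2226]; [6.2226, 5]], rhs = [16.9311, 10.1167]ᵀ  (here Σln x = 6.2226, Σ(ln x)² = 10.1257, Σln y = 10.1167, Σln x·ln y = 16.9311).
Slope k = (n·Σln x·ln y − Σln x·Σln y)/(n·Σ(ln x)² − (Σln x)²) = (5·16.9311 − 6.2226·10.1167)/11.9082 = 1.82257; ln C = (Σln y − k·Σln x)/n = -0.24487.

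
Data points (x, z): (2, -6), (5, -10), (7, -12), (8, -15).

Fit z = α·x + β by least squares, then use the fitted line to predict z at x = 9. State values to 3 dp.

Sums needed: Σx·x = 142, Σx = 22, Σ1 = 4.
And Σx·z = -266, Σz = -43.
Normal equations: [[142, 22]; [22, 4]]·[α, β]ᵀ = [-266, -43]ᵀ.
Eliminating β: 4·(row 1) − 22·(row 2) gives 84·α = 4·(-266) − 22·(-43) = -118, so α = -59/42.
Then β = ((-43) − 22·(-59/42))/4 = -127/42.
At x = 9: ẑ = (-59/42)·(9) + (-127/42)·(1) = -47/3.

ẑ = -15.667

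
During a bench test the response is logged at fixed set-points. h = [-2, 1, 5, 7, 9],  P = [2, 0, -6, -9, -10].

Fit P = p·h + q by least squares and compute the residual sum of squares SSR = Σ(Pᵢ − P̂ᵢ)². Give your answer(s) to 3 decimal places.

SSR = 2.388

Setting ∂/∂p … = 0 gives: 160·p + 20·q = -187;  20·p + 5·q = -23.
(Σh·h = 160, Σh = 20, Σ1 = 5, Σh·P = -187, ΣP = -23.)
Eliminating q: 5·(row 1) − 20·(row 2) gives 400·p = 5·(-187) − 20·(-23) = -475, so p = -19/16.
Then q = ((-23) − 20·(-19/16))/5 = 3/20.
Residuals: -21/40, 83/80, -17/80, -67/80, 43/80; SSR = 191/80.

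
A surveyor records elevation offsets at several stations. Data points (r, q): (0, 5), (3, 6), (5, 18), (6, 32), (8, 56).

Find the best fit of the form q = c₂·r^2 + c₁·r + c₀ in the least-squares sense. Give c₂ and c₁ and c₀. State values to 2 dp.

The normal system XᵀX·[c₂, c₁, c₀]ᵀ = Xᵀq is [[6098, 880, 134]; [880, 134, 22]; [134, 22, 5]]·[c₂, c₁, c₀]ᵀ = [5240, 748, 117]ᵀ.
Inverting the 3×3 Gram matrix, [c₂, c₁, c₀]ᵀ = [489/413, -3685/1239, 5891/1239]ᵀ.

c₂ = 1.18, c₁ = -2.97, c₀ = 4.75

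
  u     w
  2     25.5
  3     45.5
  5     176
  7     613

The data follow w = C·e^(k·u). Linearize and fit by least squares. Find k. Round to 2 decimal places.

Let Y = ln w. Fitting Y = k·u + ln C by least squares:
Sums: Σu = 17.0000, Σ(u)² = 87.0000, Σln w = 18.6452, Σu·ln w = 88.7115.
Normal system: [[87.0000, 17.0000]; [17.0000, 4]]·[k, ln C]ᵀ = [88.7115, 18.6452]ᵀ.
Slope k = (n·Σu·ln w − Σu·Σln w)/(n·Σ(u)² − (Σu)²) = (4·88.7115 − 17.0000·18.6452)/59.0000 = 0.64198; ln C = (Σln w − k·Σu)/n = 1.93290.

k = 0.64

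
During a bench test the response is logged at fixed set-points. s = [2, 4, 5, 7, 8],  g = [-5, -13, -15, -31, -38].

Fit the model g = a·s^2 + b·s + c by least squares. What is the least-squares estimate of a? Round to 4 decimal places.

a = -0.5671

With design matrix X, XᵀX = [[7394, 1052, 158]; [1052, 158, 26]; [158, 26, 5]] and Xᵀg = [-4554, -658, -102]ᵀ.
Inverting the 3×3 Gram matrix, [a, b, c]ᵀ = [-131/231, 31/231, -734/231]ᵀ.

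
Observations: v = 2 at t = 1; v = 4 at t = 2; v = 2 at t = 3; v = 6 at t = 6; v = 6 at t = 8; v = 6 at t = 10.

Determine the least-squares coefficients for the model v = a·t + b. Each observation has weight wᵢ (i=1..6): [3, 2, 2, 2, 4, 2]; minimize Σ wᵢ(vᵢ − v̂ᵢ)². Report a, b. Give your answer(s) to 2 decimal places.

From the data, Σwᵢ·t·t = 557, Σwᵢ·t = 77, Σwᵢ·1 = 15.
For MᵀWv: Σwᵢ·t·v = 418, Σwᵢ·v = 66.
Normal equations: [[557, 77]; [77, 15]]·[a, b]ᵀ = [418, 66]ᵀ.
Δ = 557·15 − 77² = 2426.
a = (418·15 − 77·66)/2426 = 594/1213; b = (557·66 − 77·418)/2426 = 2288/1213.

a = 0.49, b = 1.89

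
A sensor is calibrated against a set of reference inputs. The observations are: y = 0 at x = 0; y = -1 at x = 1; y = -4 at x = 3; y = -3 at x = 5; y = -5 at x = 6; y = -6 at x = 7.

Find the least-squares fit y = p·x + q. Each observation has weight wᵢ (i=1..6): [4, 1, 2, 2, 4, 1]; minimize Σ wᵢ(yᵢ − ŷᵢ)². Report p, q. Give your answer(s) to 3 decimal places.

Compute the Gram sums: Σwᵢ·x·x = 262, Σwᵢ·x = 48, Σwᵢ·1 = 14.
Right-hand side: Σwᵢ·x·y = -217, Σwᵢ·y = -41.
So AᵀWA·[p, q]ᵀ = AᵀWy: [[262, 48]; [48, 14]]·[p, q]ᵀ = [-217, -41]ᵀ.
Δ = 262·14 − 48² = 1364.
p = ((-217)·14 − 48·(-41))/1364 = -535/682; q = (262·(-41) − 48·(-217))/1364 = -163/682.

p = -0.784, q = -0.239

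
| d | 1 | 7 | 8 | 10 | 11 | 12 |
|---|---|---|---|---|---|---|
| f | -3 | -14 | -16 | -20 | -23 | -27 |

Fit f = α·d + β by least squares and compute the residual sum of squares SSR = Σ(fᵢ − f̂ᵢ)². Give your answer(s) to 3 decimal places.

With design matrix X, XᵀX = [[479, 49]; [49, 6]] and Xᵀf = [-1006, -103]ᵀ.
Determinant 479·6 − 49² = 473.
α = ((-1006)·6 − 49·(-103))/473 = -23/11; β = (479·(-103) − 49·(-1006))/473 = -1/11.
Residuals: -9/11, 8/11, 9/11, 1, 1/11, -20/11; SSR = 68/11.

SSR = 6.182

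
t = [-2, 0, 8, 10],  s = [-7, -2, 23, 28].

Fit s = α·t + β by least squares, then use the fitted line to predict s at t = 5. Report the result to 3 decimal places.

ŝ = 13.481

Sums needed: Σt·t = 168, Σt = 16, Σ1 = 4.
Right-hand side: Σt·s = 478, Σs = 42.
So AᵀA·[α, β]ᵀ = Aᵀs: [[168, 16]; [16, 4]]·[α, β]ᵀ = [478, 42]ᵀ.
det = 168·4 − 16² = 416.
α = (478·4 − 16·42)/416 = 155/52; β = (168·42 − 16·478)/416 = -37/26.
At t = 5: ŝ = (155/52)·(5) + (-37/26)·(1) = 701/52.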